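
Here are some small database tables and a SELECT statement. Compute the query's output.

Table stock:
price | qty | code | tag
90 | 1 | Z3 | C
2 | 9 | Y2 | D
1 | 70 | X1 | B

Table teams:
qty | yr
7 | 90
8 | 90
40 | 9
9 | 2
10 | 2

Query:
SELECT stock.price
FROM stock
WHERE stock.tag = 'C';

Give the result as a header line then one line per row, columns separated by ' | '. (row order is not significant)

After WHERE (1 rows):
stock.price | stock.qty | stock.code | stock.tag
90 | 1 | Z3 | C
After SELECT (1 rows):
stock.price
90

== RESULT ==
stock.price
90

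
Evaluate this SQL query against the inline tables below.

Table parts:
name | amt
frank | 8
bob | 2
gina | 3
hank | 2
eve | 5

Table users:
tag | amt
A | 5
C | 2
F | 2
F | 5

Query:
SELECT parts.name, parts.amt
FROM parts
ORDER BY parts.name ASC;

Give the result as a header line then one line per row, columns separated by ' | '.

After SELECT (5 rows):
parts.name | parts.amt
frank | 8
bob | 2
gina | 3
hank | 2
eve | 5
After ORDER BY (5 rows):
parts.name | parts.amt
bob | 2
eve | 5
frank | 8
gina | 3
hank | 2

== RESULT ==
parts.name | parts.amt
bob | 2
eve | 5
frank | 8
gina | 3
hank | 2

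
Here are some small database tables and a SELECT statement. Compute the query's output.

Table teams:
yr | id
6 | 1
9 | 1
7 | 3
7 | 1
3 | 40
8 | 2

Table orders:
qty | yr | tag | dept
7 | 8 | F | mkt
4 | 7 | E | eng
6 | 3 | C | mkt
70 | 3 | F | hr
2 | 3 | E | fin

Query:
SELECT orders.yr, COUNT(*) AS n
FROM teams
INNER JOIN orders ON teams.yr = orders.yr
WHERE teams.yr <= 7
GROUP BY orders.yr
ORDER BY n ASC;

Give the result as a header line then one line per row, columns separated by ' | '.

After JOIN orders (6 rows):
teams.yr | teams.id | orders.qty | orders.yr | orders.tag | orders.dept
7 | 3 | 4 | 7 | E | eng
7 | 1 | 4 | 7 | E | eng
3 | 40 | 6 | 3 | C | mkt
3 | 40 | 70 | 3 | F | hr
3 | 40 | 2 | 3 | E | fin
8 | 2 | 7 | 8 | F | mkt
After WHERE (5 rows):
teams.yr | teams.id | orders.qty | orders.yr | orders.tag | orders.dept
7 | 3 | 4 | 7 | E | eng
7 | 1 | 4 | 7 | E | eng
3 | 40 | 6 | 3 | C | mkt
3 | 40 | 70 | 3 | F | hr
3 | 40 | 2 | 3 | E | fin
After GROUP BY (2 rows):
orders.yr | n
7 | 2
3 | 3
After ORDER BY (2 rows):
orders.yr | n
7 | 2
3 | 3

== RESULT ==
orders.yr | n
7 | 2
3 | 3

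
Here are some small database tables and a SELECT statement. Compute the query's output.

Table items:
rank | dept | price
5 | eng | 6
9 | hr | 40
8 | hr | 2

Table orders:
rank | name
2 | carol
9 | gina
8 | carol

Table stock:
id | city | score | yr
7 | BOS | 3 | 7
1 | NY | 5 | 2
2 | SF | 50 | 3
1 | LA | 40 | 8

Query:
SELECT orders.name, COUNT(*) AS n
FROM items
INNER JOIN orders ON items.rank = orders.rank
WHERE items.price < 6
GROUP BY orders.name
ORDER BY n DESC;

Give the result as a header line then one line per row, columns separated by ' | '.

After JOIN orders (2 rows):
items.rank | items.dept | items.price | orders.rank | orders.name
9 | hr | 40 | 9 | gina
8 | hr | 2 | 8 | carol
After WHERE (1 rows):
items.rank | items.dept | items.price | orders.rank | orders.name
8 | hr | 2 | 8 | carol
After GROUP BY (1 rows):
orders.name | n
carol | 1
After ORDER BY (1 rows):
orders.name | n
carol | 1

== RESULT ==
orders.name | n
carol | 1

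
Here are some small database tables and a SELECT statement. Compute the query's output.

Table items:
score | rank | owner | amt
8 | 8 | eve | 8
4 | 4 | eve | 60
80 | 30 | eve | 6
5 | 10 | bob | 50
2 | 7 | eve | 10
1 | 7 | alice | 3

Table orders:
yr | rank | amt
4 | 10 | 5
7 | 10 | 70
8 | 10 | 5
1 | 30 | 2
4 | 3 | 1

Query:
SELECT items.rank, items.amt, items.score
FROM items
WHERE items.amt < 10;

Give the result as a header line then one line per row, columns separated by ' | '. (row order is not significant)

After WHERE (3 rows):
items.score | items.rank | items.owner | items.amt
8 | 8 | eve | 8
80 | 30 | eve | 6
1 | 7 | alice | 3
After SELECT (3 rows):
items.rank | items.amt | items.score
8 | 8 | 8
30 | 6 | 80
7 | 3 | 1

== RESULT ==
items.rank | items.amt | items.score
8 | 8 | 8
30 | 6 | 80
7 | 3 | 1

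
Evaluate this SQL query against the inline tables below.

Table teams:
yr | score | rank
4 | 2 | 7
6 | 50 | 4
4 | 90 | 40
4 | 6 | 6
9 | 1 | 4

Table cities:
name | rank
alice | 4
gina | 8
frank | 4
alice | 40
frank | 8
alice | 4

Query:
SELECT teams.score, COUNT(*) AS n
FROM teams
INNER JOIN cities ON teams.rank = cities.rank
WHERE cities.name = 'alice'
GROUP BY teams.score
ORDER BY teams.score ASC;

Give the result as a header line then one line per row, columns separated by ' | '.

== RESULT ==
teams.score | n
1 | 2
50 | 2
90 | 1

Derivation:
After JOIN cities (7 rows):
teams.yr | teams.score | teams.rank | cities.name | cities.rank
6 | 50 | 4 | alice | 4
6 | 50 | 4 | frank | 4
6 | 50 | 4 | alice | 4
4 | 90 | 40 | alice | 40
9 | 1 | 4 | alice | 4
9 | 1 | 4 | frank | 4
9 | 1 | 4 | alice | 4
After WHERE (5 rows):
teams.yr | teams.score | teams.rank | cities.name | cities.rank
6 | 50 | 4 | alice | 4
6 | 50 | 4 | alice | 4
4 | 90 | 40 | alice | 40
9 | 1 | 4 | alice | 4
9 | 1 | 4 | alice | 4
After GROUP BY (3 rows):
teams.score | n
50 | 2
90 | 1
1 | 2
After ORDER BY (3 rows):
teams.score | n
1 | 2
50 | 2
90 | 1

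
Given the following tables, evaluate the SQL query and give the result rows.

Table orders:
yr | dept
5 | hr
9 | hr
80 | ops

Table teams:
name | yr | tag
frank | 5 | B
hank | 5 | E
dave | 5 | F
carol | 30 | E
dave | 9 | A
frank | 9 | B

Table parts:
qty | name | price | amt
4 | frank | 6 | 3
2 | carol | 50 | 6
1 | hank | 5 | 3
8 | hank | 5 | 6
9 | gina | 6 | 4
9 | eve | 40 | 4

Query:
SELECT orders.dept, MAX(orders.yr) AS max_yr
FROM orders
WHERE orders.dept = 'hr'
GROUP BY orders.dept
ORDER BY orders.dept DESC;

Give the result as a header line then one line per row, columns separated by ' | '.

== RESULT ==
orders.dept | max_yr
hr | 9

Derivation:
After WHERE (2 rows):
orders.yr | orders.dept
5 | hr
9 | hr
After GROUP BY (1 rows):
orders.dept | max_yr
hr | 9
After ORDER BY (1 rows):
orders.dept | max_yr
hr | 9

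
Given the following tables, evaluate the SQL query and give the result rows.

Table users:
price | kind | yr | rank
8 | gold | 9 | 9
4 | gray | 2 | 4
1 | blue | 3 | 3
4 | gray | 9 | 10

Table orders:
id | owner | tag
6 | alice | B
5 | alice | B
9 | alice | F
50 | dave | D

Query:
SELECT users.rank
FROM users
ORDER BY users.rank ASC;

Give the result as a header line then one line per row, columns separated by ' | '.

== RESULT ==
users.rank
3
4
9
10

Derivation:
After SELECT (4 rows):
users.rank
9
4
3
10
After ORDER BY (4 rows):
users.rank
3
4
9
10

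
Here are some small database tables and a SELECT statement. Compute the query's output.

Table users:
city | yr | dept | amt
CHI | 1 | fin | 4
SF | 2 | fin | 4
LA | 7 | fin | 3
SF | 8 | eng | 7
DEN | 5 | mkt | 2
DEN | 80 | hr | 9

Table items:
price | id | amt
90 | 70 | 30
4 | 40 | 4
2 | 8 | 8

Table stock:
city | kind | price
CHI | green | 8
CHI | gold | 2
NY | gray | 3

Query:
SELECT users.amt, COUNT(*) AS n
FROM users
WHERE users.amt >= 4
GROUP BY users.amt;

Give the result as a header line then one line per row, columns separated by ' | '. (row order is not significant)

After WHERE (4 rows):
users.city | users.yr | users.dept | users.amt
CHI | 1 | fin | 4
SF | 2 | fin | 4
SF | 8 | eng | 7
DEN | 80 | hr | 9
After GROUP BY (3 rows):
users.amt | n
4 | 2
7 | 1
9 | 1

== RESULT ==
users.amt | n
4 | 2
7 | 1
9 | 1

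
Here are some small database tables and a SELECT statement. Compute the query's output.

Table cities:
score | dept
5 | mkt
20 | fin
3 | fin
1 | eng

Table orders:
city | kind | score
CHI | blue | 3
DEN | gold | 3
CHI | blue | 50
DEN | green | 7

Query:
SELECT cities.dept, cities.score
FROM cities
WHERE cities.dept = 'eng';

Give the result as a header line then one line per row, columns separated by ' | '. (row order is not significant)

After WHERE (1 rows):
cities.score | cities.dept
1 | eng
After SELECT (1 rows):
cities.dept | cities.score
eng | 1

== RESULT ==
cities.dept | cities.score
eng | 1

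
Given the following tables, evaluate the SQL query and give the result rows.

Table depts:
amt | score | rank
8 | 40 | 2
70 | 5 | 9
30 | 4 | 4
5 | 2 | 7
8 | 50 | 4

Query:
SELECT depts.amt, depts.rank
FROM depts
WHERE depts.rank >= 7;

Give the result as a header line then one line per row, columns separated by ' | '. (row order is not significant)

== RESULT ==
depts.amt | depts.rank
70 | 9
5 | 7

Derivation:
After WHERE (2 rows):
depts.amt | depts.score | depts.rank
70 | 5 | 9
5 | 2 | 7
After SELECT (2 rows):
depts.amt | depts.rank
70 | 9
5 | 7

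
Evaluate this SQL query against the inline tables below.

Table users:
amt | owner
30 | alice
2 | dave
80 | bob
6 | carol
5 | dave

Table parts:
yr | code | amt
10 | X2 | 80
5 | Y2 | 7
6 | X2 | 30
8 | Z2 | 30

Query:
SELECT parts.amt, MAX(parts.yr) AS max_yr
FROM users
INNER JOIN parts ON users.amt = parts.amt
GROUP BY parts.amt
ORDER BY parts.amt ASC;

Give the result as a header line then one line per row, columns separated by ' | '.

== RESULT ==
parts.amt | max_yr
30 | 8
80 | 10

Derivation:
After JOIN parts (3 rows):
users.amt | users.owner | parts.yr | parts.code | parts.amt
30 | alice | 6 | X2 | 30
30 | alice | 8 | Z2 | 30
80 | bob | 10 | X2 | 80
After GROUP BY (2 rows):
parts.amt | max_yr
30 | 8
80 | 10
After ORDER BY (2 rows):
parts.amt | max_yr
30 | 8
80 | 10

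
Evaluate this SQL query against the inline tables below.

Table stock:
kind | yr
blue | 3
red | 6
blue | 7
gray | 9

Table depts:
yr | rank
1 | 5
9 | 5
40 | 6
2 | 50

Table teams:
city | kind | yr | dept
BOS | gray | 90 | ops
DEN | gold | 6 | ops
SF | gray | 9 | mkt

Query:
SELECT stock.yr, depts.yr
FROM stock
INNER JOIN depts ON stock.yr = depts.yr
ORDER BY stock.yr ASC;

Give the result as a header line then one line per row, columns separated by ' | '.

After JOIN depts (1 rows):
stock.kind | stock.yr | depts.yr | depts.rank
gray | 9 | 9 | 5
After SELECT (1 rows):
stock.yr | depts.yr
9 | 9
After ORDER BY (1 rows):
stock.yr | depts.yr
9 | 9

== RESULT ==
stock.yr | depts.yr
9 | 9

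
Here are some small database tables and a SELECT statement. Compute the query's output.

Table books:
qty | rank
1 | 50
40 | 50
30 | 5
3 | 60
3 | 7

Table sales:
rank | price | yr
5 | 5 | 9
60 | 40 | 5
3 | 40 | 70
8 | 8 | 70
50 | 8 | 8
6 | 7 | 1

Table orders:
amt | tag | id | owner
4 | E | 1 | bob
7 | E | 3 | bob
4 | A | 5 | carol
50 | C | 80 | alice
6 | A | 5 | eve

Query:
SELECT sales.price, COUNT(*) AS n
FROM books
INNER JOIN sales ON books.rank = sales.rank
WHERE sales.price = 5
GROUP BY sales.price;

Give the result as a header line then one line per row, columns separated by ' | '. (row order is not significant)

== RESULT ==
sales.price | n
5 | 1

Derivation:
After JOIN sales (4 rows):
books.qty | books.rank | sales.rank | sales.price | sales.yr
1 | 50 | 50 | 8 | 8
40 | 50 | 50 | 8 | 8
30 | 5 | 5 | 5 | 9
3 | 60 | 60 | 40 | 5
After WHERE (1 rows):
books.qty | books.rank | sales.rank | sales.price | sales.yr
30 | 5 | 5 | 5 | 9
After GROUP BY (1 rows):
sales.price | n
5 | 1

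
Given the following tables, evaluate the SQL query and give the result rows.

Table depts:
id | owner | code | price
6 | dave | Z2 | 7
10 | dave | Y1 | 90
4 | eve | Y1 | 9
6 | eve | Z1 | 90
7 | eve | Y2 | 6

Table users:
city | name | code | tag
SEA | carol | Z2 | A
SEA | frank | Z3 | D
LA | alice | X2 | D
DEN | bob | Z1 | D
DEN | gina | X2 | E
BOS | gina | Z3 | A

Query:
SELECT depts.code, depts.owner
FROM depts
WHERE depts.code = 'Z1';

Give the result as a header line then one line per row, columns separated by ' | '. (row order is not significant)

After WHERE (1 rows):
depts.id | depts.owner | depts.code | depts.price
6 | eve | Z1 | 90
After SELECT (1 rows):
depts.code | depts.owner
Z1 | eve

== RESULT ==
depts.code | depts.owner
Z1 | eve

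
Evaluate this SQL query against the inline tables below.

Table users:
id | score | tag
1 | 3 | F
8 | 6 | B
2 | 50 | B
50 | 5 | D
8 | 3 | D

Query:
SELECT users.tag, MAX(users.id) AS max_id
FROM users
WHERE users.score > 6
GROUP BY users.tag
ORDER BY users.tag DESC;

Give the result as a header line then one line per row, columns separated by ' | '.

== RESULT ==
users.tag | max_id
B | 2

Derivation:
After WHERE (1 rows):
users.id | users.score | users.tag
2 | 50 | B
After GROUP BY (1 rows):
users.tag | max_id
B | 2
After ORDER BY (1 rows):
users.tag | max_id
B | 2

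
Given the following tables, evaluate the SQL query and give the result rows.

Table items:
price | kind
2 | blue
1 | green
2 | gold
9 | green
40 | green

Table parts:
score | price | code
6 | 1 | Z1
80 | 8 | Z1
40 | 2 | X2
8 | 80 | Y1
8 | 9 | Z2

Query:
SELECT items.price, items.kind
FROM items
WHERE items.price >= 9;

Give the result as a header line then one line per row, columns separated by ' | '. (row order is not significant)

After WHERE (2 rows):
items.price | items.kind
9 | green
40 | green
After SELECT (2 rows):
items.price | items.kind
9 | green
40 | green

== RESULT ==
items.price | items.kind
9 | green
40 | green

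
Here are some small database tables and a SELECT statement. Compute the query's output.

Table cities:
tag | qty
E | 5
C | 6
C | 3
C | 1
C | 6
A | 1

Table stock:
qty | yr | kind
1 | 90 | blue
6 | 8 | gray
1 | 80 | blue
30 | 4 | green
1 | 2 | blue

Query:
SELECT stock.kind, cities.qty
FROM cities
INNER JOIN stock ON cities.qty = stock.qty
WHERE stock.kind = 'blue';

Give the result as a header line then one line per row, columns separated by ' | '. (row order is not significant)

After JOIN stock (8 rows):
cities.tag | cities.qty | stock.qty | stock.yr | stock.kind
C | 6 | 6 | 8 | gray
C | 1 | 1 | 90 | blue
C | 1 | 1 | 80 | blue
C | 1 | 1 | 2 | blue
C | 6 | 6 | 8 | gray
A | 1 | 1 | 90 | blue
A | 1 | 1 | 80 | blue
A | 1 | 1 | 2 | blue
After WHERE (6 rows):
cities.tag | cities.qty | stock.qty | stock.yr | stock.kind
C | 1 | 1 | 90 | blue
C | 1 | 1 | 80 | blue
C | 1 | 1 | 2 | blue
A | 1 | 1 | 90 | blue
A | 1 | 1 | 80 | blue
A | 1 | 1 | 2 | blue
After SELECT (6 rows):
stock.kind | cities.qty
blue | 1
blue | 1
blue | 1
blue | 1
blue | 1
blue | 1

== RESULT ==
stock.kind | cities.qty
blue | 1
blue | 1
blue | 1
blue | 1
blue | 1
blue | 1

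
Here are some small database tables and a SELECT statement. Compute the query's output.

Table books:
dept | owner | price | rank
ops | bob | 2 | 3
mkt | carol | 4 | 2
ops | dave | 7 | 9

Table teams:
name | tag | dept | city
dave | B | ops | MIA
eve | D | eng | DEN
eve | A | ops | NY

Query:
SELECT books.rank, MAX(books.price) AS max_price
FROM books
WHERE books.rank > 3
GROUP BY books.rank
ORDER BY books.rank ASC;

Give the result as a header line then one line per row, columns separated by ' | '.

After WHERE (1 rows):
books.dept | books.owner | books.price | books.rank
ops | dave | 7 | 9
After GROUP BY (1 rows):
books.rank | max_price
9 | 7
After ORDER BY (1 rows):
books.rank | max_price
9 | 7

== RESULT ==
books.rank | max_price
9 | 7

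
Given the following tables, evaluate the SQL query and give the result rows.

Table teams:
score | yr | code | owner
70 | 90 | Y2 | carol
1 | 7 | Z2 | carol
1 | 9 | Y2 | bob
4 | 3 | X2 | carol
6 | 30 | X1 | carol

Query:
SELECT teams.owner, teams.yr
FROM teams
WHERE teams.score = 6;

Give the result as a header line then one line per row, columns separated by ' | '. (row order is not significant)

== RESULT ==
teams.owner | teams.yr
carol | 30

Derivation:
After WHERE (1 rows):
teams.score | teams.yr | teams.code | teams.owner
6 | 30 | X1 | carol
After SELECT (1 rows):
teams.owner | teams.yr
carol | 30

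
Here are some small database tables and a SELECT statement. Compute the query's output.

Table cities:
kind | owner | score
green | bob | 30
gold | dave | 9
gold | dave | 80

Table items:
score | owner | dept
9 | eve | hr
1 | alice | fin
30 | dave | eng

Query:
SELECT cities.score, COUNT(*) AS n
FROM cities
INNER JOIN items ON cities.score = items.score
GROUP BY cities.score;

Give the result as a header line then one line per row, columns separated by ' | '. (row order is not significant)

After JOIN items (2 rows):
cities.kind | cities.owner | cities.score | items.score | items.owner | items.dept
green | bob | 30 | 30 | dave | eng
gold | dave | 9 | 9 | eve | hr
After GROUP BY (2 rows):
cities.score | n
30 | 1
9 | 1

== RESULT ==
cities.score | n
30 | 1
9 | 1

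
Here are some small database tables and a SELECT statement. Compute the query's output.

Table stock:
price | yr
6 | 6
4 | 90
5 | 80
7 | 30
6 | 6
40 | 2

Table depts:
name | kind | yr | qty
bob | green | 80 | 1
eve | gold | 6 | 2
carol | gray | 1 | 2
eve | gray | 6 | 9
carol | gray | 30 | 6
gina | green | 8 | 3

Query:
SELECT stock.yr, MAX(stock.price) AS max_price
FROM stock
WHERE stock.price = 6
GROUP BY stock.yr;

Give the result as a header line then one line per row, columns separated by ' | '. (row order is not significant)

After WHERE (2 rows):
stock.price | stock.yr
6 | 6
6 | 6
After GROUP BY (1 rows):
stock.yr | max_price
6 | 6

== RESULT ==
stock.yr | max_price
6 | 6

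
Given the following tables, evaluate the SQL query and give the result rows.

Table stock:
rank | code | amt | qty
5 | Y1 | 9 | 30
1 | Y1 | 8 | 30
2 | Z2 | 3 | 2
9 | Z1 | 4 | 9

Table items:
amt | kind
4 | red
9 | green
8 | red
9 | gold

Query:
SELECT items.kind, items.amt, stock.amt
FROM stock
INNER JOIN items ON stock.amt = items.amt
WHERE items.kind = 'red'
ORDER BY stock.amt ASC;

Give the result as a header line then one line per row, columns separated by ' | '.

After JOIN items (4 rows):
stock.rank | stock.code | stock.amt | stock.qty | items.amt | items.kind
5 | Y1 | 9 | 30 | 9 | green
5 | Y1 | 9 | 30 | 9 | gold
1 | Y1 | 8 | 30 | 8 | red
9 | Z1 | 4 | 9 | 4 | red
After WHERE (2 rows):
stock.rank | stock.code | stock.amt | stock.qty | items.amt | items.kind
1 | Y1 | 8 | 30 | 8 | red
9 | Z1 | 4 | 9 | 4 | red
After SELECT (2 rows):
items.kind | items.amt | stock.amt
red | 8 | 8
red | 4 | 4
After ORDER BY (2 rows):
items.kind | items.amt | stock.amt
red | 4 | 4
red | 8 | 8

== RESULT ==
items.kind | items.amt | stock.amt
red | 4 | 4
red | 8 | 8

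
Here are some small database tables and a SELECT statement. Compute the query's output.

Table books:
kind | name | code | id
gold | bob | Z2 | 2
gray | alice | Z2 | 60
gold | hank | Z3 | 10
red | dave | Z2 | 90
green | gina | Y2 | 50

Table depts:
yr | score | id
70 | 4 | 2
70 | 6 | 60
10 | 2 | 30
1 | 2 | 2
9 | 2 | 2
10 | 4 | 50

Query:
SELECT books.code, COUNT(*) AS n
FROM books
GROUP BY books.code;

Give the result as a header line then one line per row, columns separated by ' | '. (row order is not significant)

After GROUP BY (3 rows):
books.code | n
Z2 | 3
Z3 | 1
Y2 | 1

== RESULT ==
books.code | n
Z2 | 3
Z3 | 1
Y2 | 1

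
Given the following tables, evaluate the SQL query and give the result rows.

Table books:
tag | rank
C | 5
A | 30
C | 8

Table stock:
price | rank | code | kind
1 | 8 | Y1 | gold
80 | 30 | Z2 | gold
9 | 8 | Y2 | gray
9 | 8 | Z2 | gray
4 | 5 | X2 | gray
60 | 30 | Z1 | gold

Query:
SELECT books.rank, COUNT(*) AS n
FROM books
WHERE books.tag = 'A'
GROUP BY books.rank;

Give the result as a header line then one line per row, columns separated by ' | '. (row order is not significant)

After WHERE (1 rows):
books.tag | books.rank
A | 30
After GROUP BY (1 rows):
books.rank | n
30 | 1

== RESULT ==
books.rank | n
30 | 1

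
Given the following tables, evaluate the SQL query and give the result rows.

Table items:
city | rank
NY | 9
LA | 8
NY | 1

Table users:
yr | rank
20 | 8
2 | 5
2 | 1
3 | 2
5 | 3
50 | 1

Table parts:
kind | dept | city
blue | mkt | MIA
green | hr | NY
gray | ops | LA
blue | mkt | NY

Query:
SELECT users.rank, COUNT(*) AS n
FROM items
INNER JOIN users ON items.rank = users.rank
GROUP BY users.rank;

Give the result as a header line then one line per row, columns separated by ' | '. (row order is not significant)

== RESULT ==
users.rank | n
8 | 1
1 | 2

Derivation:
After JOIN users (3 rows):
items.city | items.rank | users.yr | users.rank
LA | 8 | 20 | 8
NY | 1 | 2 | 1
NY | 1 | 50 | 1
After GROUP BY (2 rows):
users.rank | n
8 | 1
1 | 2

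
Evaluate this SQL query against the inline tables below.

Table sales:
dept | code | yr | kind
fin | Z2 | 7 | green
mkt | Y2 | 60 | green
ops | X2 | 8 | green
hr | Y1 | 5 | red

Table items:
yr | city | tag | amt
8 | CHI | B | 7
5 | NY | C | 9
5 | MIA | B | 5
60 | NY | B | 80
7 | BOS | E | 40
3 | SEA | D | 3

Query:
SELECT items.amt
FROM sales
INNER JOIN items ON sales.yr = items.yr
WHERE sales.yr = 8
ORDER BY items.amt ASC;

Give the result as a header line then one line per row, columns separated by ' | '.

After JOIN items (5 rows):
sales.dept | sales.code | sales.yr | sales.kind | items.yr | items.city | items.tag | items.amt
fin | Z2 | 7 | green | 7 | BOS | E | 40
mkt | Y2 | 60 | green | 60 | NY | B | 80
ops | X2 | 8 | green | 8 | CHI | B | 7
hr | Y1 | 5 | red | 5 | NY | C | 9
hr | Y1 | 5 | red | 5 | MIA | B | 5
After WHERE (1 rows):
sales.dept | sales.code | sales.yr | sales.kind | items.yr | items.city | items.tag | items.amt
ops | X2 | 8 | green | 8 | CHI | B | 7
After SELECT (1 rows):
items.amt
7
After ORDER BY (1 rows):
items.amt
7

== RESULT ==
items.amt
7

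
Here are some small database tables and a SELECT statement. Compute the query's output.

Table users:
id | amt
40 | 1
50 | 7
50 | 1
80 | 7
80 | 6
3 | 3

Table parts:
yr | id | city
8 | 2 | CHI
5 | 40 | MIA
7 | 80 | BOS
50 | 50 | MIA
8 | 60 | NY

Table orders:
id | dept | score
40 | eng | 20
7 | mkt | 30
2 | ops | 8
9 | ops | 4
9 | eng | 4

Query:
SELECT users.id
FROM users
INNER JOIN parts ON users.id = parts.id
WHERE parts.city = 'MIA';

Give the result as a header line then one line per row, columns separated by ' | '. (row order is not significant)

After JOIN parts (5 rows):
users.id | users.amt | parts.yr | parts.id | parts.city
40 | 1 | 5 | 40 | MIA
50 | 7 | 50 | 50 | MIA
50 | 1 | 50 | 50 | MIA
80 | 7 | 7 | 80 | BOS
80 | 6 | 7 | 80 | BOS
After WHERE (3 rows):
users.id | users.amt | parts.yr | parts.id | parts.city
40 | 1 | 5 | 40 | MIA
50 | 7 | 50 | 50 | MIA
50 | 1 | 50 | 50 | MIA
After SELECT (3 rows):
users.id
40
50
50

== RESULT ==
users.id
40
50
50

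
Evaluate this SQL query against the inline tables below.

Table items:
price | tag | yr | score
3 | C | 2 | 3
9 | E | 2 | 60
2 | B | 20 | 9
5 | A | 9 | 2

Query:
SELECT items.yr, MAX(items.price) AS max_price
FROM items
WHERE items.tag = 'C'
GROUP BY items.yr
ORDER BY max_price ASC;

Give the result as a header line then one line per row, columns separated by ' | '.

== RESULT ==
items.yr | max_price
2 | 3

Derivation:
After WHERE (1 rows):
items.price | items.tag | items.yr | items.score
3 | C | 2 | 3
After GROUP BY (1 rows):
items.yr | max_price
2 | 3
After ORDER BY (1 rows):
items.yr | max_price
2 | 3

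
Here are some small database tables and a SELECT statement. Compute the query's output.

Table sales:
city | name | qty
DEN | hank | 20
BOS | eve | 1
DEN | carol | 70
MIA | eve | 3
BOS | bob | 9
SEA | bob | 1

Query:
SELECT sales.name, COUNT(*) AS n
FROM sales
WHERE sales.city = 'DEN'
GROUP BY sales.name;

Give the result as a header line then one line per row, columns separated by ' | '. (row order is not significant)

== RESULT ==
sales.name | n
hank | 1
carol | 1

Derivation:
After WHERE (2 rows):
sales.city | sales.name | sales.qty
DEN | hank | 20
DEN | carol | 70
After GROUP BY (2 rows):
sales.name | n
hank | 1
carol | 1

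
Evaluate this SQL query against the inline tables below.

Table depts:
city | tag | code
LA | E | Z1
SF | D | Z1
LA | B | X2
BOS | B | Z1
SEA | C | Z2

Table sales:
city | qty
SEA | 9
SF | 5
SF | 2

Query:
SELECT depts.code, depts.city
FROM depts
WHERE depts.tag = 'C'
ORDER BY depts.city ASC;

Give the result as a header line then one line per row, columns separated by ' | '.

== RESULT ==
depts.code | depts.city
Z2 | SEA

Derivation:
After WHERE (1 rows):
depts.city | depts.tag | depts.code
SEA | C | Z2
After SELECT (1 rows):
depts.code | depts.city
Z2 | SEA
After ORDER BY (1 rows):
depts.code | depts.city
Z2 | SEA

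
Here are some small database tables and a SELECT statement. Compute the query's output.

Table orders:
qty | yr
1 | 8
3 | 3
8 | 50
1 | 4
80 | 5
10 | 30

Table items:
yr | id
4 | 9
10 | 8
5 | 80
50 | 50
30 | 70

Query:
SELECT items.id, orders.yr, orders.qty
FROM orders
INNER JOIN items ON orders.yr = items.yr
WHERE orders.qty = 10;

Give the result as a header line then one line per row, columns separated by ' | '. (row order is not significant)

== RESULT ==
items.id | orders.yr | orders.qty
70 | 30 | 10

Derivation:
After JOIN items (4 rows):
orders.qty | orders.yr | items.yr | items.id
8 | 50 | 50 | 50
1 | 4 | 4 | 9
80 | 5 | 5 | 80
10 | 30 | 30 | 70
After WHERE (1 rows):
orders.qty | orders.yr | items.yr | items.id
10 | 30 | 30 | 70
After SELECT (1 rows):
items.id | orders.yr | orders.qty
70 | 30 | 10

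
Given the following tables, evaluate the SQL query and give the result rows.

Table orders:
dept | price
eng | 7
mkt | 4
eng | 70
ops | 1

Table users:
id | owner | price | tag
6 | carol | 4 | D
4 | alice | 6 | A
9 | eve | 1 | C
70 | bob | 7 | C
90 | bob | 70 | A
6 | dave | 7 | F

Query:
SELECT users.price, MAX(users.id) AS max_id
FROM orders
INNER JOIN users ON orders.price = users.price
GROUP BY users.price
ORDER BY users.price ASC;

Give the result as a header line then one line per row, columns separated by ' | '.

== RESULT ==
users.price | max_id
1 | 9
4 | 6
7 | 70
70 | 90

Derivation:
After JOIN users (5 rows):
orders.dept | orders.price | users.id | users.owner | users.price | users.tag
eng | 7 | 70 | bob | 7 | C
eng | 7 | 6 | dave | 7 | F
mkt | 4 | 6 | carol | 4 | D
eng | 70 | 90 | bob | 70 | A
ops | 1 | 9 | eve | 1 | C
After GROUP BY (4 rows):
users.price | max_id
7 | 70
4 | 6
70 | 90
1 | 9
After ORDER BY (4 rows):
users.price | max_id
1 | 9
4 | 6
7 | 70
70 | 90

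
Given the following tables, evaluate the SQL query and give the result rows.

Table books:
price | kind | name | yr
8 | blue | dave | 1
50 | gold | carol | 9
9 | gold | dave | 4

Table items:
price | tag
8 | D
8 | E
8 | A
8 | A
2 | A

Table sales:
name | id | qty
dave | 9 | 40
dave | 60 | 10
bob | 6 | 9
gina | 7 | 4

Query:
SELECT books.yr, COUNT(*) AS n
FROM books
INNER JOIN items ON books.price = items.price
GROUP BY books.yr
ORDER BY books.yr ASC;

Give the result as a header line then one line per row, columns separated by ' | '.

== RESULT ==
books.yr | n
1 | 4

Derivation:
After JOIN items (4 rows):
books.price | books.kind | books.name | books.yr | items.price | items.tag
8 | blue | dave | 1 | 8 | D
8 | blue | dave | 1 | 8 | E
8 | blue | dave | 1 | 8 | A
8 | blue | dave | 1 | 8 | A
After GROUP BY (1 rows):
books.yr | n
1 | 4
After ORDER BY (1 rows):
books.yr | n
1 | 4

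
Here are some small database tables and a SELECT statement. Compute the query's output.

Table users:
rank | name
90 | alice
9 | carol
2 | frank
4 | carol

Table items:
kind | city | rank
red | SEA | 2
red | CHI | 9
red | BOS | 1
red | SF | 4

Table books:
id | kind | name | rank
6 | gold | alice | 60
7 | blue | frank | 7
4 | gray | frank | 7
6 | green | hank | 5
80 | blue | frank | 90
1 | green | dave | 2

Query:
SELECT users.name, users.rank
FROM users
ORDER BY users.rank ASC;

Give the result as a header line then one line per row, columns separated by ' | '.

After SELECT (4 rows):
users.name | users.rank
alice | 90
carol | 9
frank | 2
carol | 4
After ORDER BY (4 rows):
users.name | users.rank
frank | 2
carol | 4
carol | 9
alice | 90

== RESULT ==
users.name | users.rank
frank | 2
carol | 4
carol | 9
alice | 90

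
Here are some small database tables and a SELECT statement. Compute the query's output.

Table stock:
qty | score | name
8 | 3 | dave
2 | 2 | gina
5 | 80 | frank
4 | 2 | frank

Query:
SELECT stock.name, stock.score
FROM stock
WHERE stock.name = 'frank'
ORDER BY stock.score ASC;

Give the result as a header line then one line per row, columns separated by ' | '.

After WHERE (2 rows):
stock.qty | stock.score | stock.name
5 | 80 | frank
4 | 2 | frank
After SELECT (2 rows):
stock.name | stock.score
frank | 80
frank | 2
After ORDER BY (2 rows):
stock.name | stock.score
frank | 2
frank | 80

== RESULT ==
stock.name | stock.score
frank | 2
frank | 80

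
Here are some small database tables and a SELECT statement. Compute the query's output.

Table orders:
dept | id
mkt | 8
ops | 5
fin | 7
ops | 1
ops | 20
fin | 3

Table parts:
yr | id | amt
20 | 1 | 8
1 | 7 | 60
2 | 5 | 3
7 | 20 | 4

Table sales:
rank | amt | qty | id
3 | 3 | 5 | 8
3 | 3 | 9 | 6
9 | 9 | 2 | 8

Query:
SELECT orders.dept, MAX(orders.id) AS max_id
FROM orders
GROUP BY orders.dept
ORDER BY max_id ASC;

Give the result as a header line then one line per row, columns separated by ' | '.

After GROUP BY (3 rows):
orders.dept | max_id
mkt | 8
ops | 20
fin | 7
After ORDER BY (3 rows):
orders.dept | max_id
fin | 7
mkt | 8
ops | 20

== RESULT ==
orders.dept | max_id
fin | 7
mkt | 8
ops | 20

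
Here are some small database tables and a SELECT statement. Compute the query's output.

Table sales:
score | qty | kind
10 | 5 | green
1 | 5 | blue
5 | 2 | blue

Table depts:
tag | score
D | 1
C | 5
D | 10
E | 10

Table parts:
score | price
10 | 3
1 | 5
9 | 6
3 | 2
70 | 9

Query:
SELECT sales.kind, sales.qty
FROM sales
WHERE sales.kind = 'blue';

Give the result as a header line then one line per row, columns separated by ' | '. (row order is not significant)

== RESULT ==
sales.kind | sales.qty
blue | 5
blue | 2

Derivation:
After WHERE (2 rows):
sales.score | sales.qty | sales.kind
1 | 5 | blue
5 | 2 | blue
After SELECT (2 rows):
sales.kind | sales.qty
blue | 5
blue | 2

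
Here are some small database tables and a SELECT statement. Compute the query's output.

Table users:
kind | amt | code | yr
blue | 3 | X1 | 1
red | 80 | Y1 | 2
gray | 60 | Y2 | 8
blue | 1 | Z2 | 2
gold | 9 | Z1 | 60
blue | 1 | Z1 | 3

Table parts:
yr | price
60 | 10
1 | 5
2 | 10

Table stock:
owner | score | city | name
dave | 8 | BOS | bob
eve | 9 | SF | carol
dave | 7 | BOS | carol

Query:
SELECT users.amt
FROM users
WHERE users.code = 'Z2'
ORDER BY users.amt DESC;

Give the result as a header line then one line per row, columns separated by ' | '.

== RESULT ==
users.amt
1

Derivation:
After WHERE (1 rows):
users.kind | users.amt | users.code | users.yr
blue | 1 | Z2 | 2
After SELECT (1 rows):
users.amt
1
After ORDER BY (1 rows):
users.amt
1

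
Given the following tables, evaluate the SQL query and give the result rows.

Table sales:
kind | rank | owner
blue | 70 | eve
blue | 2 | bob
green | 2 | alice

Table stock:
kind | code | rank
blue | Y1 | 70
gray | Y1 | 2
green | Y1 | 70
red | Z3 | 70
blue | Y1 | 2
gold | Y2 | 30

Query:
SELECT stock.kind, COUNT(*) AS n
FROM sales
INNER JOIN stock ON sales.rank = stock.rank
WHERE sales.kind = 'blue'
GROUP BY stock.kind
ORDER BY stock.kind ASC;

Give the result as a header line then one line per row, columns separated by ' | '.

== RESULT ==
stock.kind | n
blue | 2
gray | 1
green | 1
red | 1

Derivation:
After JOIN stock (7 rows):
sales.kind | sales.rank | sales.owner | stock.kind | stock.code | stock.rank
blue | 70 | eve | blue | Y1 | 70
blue | 70 | eve | green | Y1 | 70
blue | 70 | eve | red | Z3 | 70
blue | 2 | bob | gray | Y1 | 2
blue | 2 | bob | blue | Y1 | 2
green | 2 | alice | gray | Y1 | 2
green | 2 | alice | blue | Y1 | 2
After WHERE (5 rows):
sales.kind | sales.rank | sales.owner | stock.kind | stock.code | stock.rank
blue | 70 | eve | blue | Y1 | 70
blue | 70 | eve | green | Y1 | 70
blue | 70 | eve | red | Z3 | 70
blue | 2 | bob | gray | Y1 | 2
blue | 2 | bob | blue | Y1 | 2
After GROUP BY (4 rows):
stock.kind | n
blue | 2
green | 1
red | 1
gray | 1
After ORDER BY (4 rows):
stock.kind | n
blue | 2
gray | 1
green | 1
red | 1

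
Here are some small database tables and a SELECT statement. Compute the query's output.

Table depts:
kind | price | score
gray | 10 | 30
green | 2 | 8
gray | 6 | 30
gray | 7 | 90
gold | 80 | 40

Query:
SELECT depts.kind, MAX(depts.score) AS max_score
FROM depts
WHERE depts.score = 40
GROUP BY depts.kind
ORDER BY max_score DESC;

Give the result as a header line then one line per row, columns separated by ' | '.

== RESULT ==
depts.kind | max_score
gold | 40

Derivation:
After WHERE (1 rows):
depts.kind | depts.price | depts.score
gold | 80 | 40
After GROUP BY (1 rows):
depts.kind | max_score
gold | 40
After ORDER BY (1 rows):
depts.kind | max_score
gold | 40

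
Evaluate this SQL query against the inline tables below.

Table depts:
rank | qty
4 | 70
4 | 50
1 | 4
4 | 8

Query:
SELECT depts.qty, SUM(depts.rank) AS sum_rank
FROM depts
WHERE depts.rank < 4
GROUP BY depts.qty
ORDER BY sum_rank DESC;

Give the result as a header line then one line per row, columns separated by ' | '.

== RESULT ==
depts.qty | sum_rank
4 | 1

Derivation:
After WHERE (1 rows):
depts.rank | depts.qty
1 | 4
After GROUP BY (1 rows):
depts.qty | sum_rank
4 | 1
After ORDER BY (1 rows):
depts.qty | sum_rank
4 | 1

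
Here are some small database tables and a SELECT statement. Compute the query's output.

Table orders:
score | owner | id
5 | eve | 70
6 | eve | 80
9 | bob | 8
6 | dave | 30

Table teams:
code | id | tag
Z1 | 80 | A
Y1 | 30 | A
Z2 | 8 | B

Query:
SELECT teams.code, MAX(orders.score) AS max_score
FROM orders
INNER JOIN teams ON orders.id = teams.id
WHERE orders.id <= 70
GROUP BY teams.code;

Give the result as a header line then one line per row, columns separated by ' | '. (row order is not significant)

After JOIN teams (3 rows):
orders.score | orders.owner | orders.id | teams.code | teams.id | teams.tag
6 | eve | 80 | Z1 | 80 | A
9 | bob | 8 | Z2 | 8 | B
6 | dave | 30 | Y1 | 30 | A
After WHERE (2 rows):
orders.score | orders.owner | orders.id | teams.code | teams.id | teams.tag
9 | bob | 8 | Z2 | 8 | B
6 | dave | 30 | Y1 | 30 | A
After GROUP BY (2 rows):
teams.code | max_score
Z2 | 9
Y1 | 6

== RESULT ==
teams.code | max_score
Z2 | 9
Y1 | 6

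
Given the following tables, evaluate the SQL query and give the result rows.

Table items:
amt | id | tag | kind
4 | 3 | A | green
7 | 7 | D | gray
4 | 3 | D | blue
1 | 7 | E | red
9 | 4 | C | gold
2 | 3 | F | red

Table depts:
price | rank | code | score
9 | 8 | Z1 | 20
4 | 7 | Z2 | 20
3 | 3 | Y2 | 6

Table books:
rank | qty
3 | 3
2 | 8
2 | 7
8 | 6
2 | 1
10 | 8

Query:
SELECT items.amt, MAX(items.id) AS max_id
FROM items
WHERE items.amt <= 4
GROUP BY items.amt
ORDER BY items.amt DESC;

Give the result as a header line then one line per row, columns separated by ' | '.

After WHERE (4 rows):
items.amt | items.id | items.tag | items.kind
4 | 3 | A | green
4 | 3 | D | blue
1 | 7 | E | red
2 | 3 | F | red
After GROUP BY (3 rows):
items.amt | max_id
4 | 3
1 | 7
2 | 3
After ORDER BY (3 rows):
items.amt | max_id
4 | 3
2 | 3
1 | 7

== RESULT ==
items.amt | max_id
4 | 3
2 | 3
1 | 7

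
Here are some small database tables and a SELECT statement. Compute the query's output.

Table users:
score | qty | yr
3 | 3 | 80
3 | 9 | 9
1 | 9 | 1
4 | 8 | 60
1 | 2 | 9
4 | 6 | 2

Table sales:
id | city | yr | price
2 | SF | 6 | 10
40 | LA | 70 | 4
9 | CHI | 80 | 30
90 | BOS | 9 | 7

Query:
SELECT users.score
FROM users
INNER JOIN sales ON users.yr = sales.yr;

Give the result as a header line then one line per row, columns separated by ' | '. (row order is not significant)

== RESULT ==
users.score
3
3
1

Derivation:
After JOIN sales (3 rows):
users.score | users.qty | users.yr | sales.id | sales.city | sales.yr | sales.price
3 | 3 | 80 | 9 | CHI | 80 | 30
3 | 9 | 9 | 90 | BOS | 9 | 7
1 | 2 | 9 | 90 | BOS | 9 | 7
After SELECT (3 rows):
users.score
3
3
1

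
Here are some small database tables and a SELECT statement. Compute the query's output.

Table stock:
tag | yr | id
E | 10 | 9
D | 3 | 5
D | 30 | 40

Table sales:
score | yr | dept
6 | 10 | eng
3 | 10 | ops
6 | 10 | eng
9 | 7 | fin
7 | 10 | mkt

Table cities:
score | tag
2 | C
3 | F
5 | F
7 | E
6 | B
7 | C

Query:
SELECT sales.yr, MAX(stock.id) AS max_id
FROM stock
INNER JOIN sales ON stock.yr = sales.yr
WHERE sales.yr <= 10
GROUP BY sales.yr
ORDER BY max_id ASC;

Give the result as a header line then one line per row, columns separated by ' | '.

After JOIN sales (4 rows):
stock.tag | stock.yr | stock.id | sales.score | sales.yr | sales.dept
E | 10 | 9 | 6 | 10 | eng
E | 10 | 9 | 3 | 10 | ops
E | 10 | 9 | 6 | 10 | eng
E | 10 | 9 | 7 | 10 | mkt
After WHERE (4 rows):
stock.tag | stock.yr | stock.id | sales.score | sales.yr | sales.dept
E | 10 | 9 | 6 | 10 | eng
E | 10 | 9 | 3 | 10 | ops
E | 10 | 9 | 6 | 10 | eng
E | 10 | 9 | 7 | 10 | mkt
After GROUP BY (1 rows):
sales.yr | max_id
10 | 9
After ORDER BY (1 rows):
sales.yr | max_id
10 | 9

== RESULT ==
sales.yr | max_id
10 | 9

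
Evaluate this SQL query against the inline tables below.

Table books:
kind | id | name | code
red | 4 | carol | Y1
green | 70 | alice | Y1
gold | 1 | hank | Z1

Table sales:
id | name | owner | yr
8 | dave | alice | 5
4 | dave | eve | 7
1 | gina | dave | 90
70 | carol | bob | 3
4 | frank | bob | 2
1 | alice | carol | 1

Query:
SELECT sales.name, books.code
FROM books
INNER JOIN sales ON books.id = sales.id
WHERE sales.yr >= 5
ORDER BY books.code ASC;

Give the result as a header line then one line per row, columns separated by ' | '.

After JOIN sales (5 rows):
books.kind | books.id | books.name | books.code | sales.id | sales.name | sales.owner | sales.yr
red | 4 | carol | Y1 | 4 | dave | eve | 7
red | 4 | carol | Y1 | 4 | frank | bob | 2
green | 70 | alice | Y1 | 70 | carol | bob | 3
gold | 1 | hank | Z1 | 1 | gina | dave | 90
gold | 1 | hank | Z1 | 1 | alice | carol | 1
After WHERE (2 rows):
books.kind | books.id | books.name | books.code | sales.id | sales.name | sales.owner | sales.yr
red | 4 | carol | Y1 | 4 | dave | eve | 7
gold | 1 | hank | Z1 | 1 | gina | dave | 90
After SELECT (2 rows):
sales.name | books.code
dave | Y1
gina | Z1
After ORDER BY (2 rows):
sales.name | books.code
dave | Y1
gina | Z1

== RESULT ==
sales.name | books.code
dave | Y1
gina | Z1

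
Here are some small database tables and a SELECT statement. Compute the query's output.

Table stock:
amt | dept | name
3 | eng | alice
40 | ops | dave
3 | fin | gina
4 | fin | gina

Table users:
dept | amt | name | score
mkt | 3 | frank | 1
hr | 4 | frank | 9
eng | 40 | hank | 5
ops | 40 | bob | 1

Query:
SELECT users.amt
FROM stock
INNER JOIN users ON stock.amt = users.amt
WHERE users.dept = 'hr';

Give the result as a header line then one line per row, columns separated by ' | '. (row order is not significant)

== RESULT ==
users.amt
4

Derivation:
After JOIN users (5 rows):
stock.amt | stock.dept | stock.name | users.dept | users.amt | users.name | users.score
3 | eng | alice | mkt | 3 | frank | 1
40 | ops | dave | eng | 40 | hank | 5
40 | ops | dave | ops | 40 | bob | 1
3 | fin | gina | mkt | 3 | frank | 1
4 | fin | gina | hr | 4 | frank | 9
After WHERE (1 rows):
stock.amt | stock.dept | stock.name | users.dept | users.amt | users.name | users.score
4 | fin | gina | hr | 4 | frank | 9
After SELECT (1 rows):
users.amt
4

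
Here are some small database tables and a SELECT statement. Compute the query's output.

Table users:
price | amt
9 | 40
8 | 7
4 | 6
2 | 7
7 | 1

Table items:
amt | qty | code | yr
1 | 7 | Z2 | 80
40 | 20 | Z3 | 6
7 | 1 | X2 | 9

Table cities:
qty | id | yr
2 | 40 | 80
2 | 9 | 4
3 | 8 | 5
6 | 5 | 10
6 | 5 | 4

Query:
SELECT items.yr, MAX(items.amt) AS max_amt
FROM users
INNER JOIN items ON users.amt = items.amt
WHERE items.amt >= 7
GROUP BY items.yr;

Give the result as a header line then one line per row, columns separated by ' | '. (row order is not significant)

After JOIN items (4 rows):
users.price | users.amt | items.amt | items.qty | items.code | items.yr
9 | 40 | 40 | 20 | Z3 | 6
8 | 7 | 7 | 1 | X2 | 9
2 | 7 | 7 | 1 | X2 | 9
7 | 1 | 1 | 7 | Z2 | 80
After WHERE (3 rows):
users.price | users.amt | items.amt | items.qty | items.code | items.yr
9 | 40 | 40 | 20 | Z3 | 6
8 | 7 | 7 | 1 | X2 | 9
2 | 7 | 7 | 1 | X2 | 9
After GROUP BY (2 rows):
items.yr | max_amt
6 | 40
9 | 7

== RESULT ==
items.yr | max_amt
6 | 40
9 | 7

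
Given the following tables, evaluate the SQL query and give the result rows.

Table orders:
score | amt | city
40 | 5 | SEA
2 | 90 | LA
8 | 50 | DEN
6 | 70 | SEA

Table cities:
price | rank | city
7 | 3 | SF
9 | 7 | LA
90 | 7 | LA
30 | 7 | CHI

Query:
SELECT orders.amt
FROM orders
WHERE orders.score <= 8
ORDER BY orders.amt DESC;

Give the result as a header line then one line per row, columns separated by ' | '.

== RESULT ==
orders.amt
90
70
50

Derivation:
After WHERE (3 rows):
orders.score | orders.amt | orders.city
2 | 90 | LA
8 | 50 | DEN
6 | 70 | SEA
After SELECT (3 rows):
orders.amt
90
50
70
After ORDER BY (3 rows):
orders.amt
90
70
50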